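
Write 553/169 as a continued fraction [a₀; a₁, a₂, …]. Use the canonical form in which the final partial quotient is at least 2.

Repeatedly divide and take the remainder:
⌊553/169⌋ = 3, remainder 46
⌊169/46⌋ = 3, remainder 31
⌊46/31⌋ = 1, remainder 15
⌊31/15⌋ = 2, remainder 1
⌊15/1⌋ = 15, remainder 0

[3; 3, 1, 2, 15]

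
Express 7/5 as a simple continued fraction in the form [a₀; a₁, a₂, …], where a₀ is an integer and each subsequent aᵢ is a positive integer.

7 ÷ 5 → quotient 1, remainder 2
5 ÷ 2 → quotient 2, remainder 1
2 ÷ 1 → quotient 2, remainder 0

[1; 2, 2]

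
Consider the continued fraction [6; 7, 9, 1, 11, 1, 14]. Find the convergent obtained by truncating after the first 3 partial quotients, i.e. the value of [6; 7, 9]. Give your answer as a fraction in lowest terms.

393/64

Start with 9.
7 + 1/(9/1) = 7 + 1/9 = 64/9
6 + 1/(64/9) = 6 + 9/64 = 393/64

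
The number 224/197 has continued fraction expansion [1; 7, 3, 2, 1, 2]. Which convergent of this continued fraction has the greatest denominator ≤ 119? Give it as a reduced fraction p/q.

83/73

a_0 = 1: 1/1  (≤ bound)
a_1 = 7: 8/7  (≤ bound)
a_2 = 3: 25/22  (≤ bound)
a_3 = 2: 58/51  (≤ bound)
a_4 = 1: 83/73  (≤ bound)
a_5 = 2: 224/197  (> 119, stop)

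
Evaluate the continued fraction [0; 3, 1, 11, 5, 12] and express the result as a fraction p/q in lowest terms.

a_0 = 0: 0/1
a_1 = 3: 1/3
a_2 = 1: 1/4
a_3 = 11: 12/47
a_4 = 5: 61/239
a_5 = 12: 744/2915

744/2915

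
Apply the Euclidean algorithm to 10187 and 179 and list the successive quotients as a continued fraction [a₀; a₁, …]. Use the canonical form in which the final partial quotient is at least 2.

[56; 1, 10, 5, 3]

Repeatedly divide and take the remainder:
10187 ÷ 179 → quotient 56, remainder 163
179 ÷ 163 → quotient 1, remainder 16
163 ÷ 16 → quotient 10, remainder 3
16 ÷ 3 → quotient 5, remainder 1
3 ÷ 1 → quotient 3, remainder 0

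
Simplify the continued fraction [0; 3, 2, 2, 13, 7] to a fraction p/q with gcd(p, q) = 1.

474/1613

Use the convergent recurrence hₖ = aₖ·hₖ₋₁ + hₖ₋₂ (and likewise for the denominators kₖ):
a_0 = 0: 0/1
a_1 = 3: 1/3
a_2 = 2: 2/7
a_3 = 2: 5/17
a_4 = 13: 67/228
a_5 = 7: 474/1613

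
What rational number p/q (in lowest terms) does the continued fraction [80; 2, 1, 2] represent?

643/8

Build up convergents one term at a time:
a_0 = 80: 80/1
a_1 = 2: 161/2
a_2 = 1: 241/3
a_3 = 2: 643/8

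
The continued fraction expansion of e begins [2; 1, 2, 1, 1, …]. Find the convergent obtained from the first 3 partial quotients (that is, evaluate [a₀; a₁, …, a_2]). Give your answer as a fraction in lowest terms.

Build up convergents one term at a time:
a_0 = 2: 2/1
a_1 = 1: 3/1
a_2 = 2: 8/3

8/3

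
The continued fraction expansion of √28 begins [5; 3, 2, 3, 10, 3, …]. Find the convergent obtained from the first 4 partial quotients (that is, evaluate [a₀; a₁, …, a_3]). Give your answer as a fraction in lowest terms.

Work from the innermost term outward:
Start with 3.
2 + 1/(3/1) = 2 + 1/3 = 7/3
3 + 1/(7/3) = 3 + 3/7 = 24/7
5 + 1/(24/7) = 5 + 7/24 = 127/24

127/24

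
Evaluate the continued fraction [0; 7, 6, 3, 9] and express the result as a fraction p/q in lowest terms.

Build up convergents one term at a time:
a_0 = 0: 0/1
a_1 = 7: 1/7
a_2 = 6: 6/43
a_3 = 3: 19/136
a_4 = 9: 177/1267

177/1267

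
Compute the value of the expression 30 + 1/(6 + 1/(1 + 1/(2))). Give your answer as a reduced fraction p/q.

a_0 = 30: 30/1
a_1 = 6: 181/6
a_2 = 1: 211/7
a_3 = 2: 603/20

603/20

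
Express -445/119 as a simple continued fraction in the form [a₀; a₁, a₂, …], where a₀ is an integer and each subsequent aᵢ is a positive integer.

[-4; 3, 1, 5, 5]

Run the Euclidean algorithm, recording each quotient:
-445 = -4·119 + 31, so a_0 = -4
119 = 3·31 + 26, so a_1 = 3
31 = 1·26 + 5, so a_2 = 1
26 = 5·5 + 1, so a_3 = 5
5 = 5·1 + 0, so a_4 = 5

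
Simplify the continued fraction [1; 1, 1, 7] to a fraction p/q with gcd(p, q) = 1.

Start with 7.
1 + 1/(7/1) = 1 + 1/7 = 8/7
1 + 1/(8/7) = 1 + 7/8 = 15/8
1 + 1/(15/8) = 1 + 8/15 = 23/15

23/15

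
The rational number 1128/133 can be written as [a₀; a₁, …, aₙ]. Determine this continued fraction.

1128 ÷ 133 → quotient 8, remainder 64
133 ÷ 64 → quotient 2, remainder 5
64 ÷ 5 → quotient 12, remainder 4
5 ÷ 4 → quotient 1, remainder 1
4 ÷ 1 → quotient 4, remainder 0

[8; 2, 12, 1, 4]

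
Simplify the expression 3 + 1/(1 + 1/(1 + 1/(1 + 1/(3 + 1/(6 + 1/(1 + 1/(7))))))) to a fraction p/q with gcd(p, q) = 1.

Work from the innermost term outward:
Start with 7.
1 + 1/(7/1) = 1 + 1/7 = 8/7
6 + 1/(8/7) = 6 + 7/8 = 55/8
3 + 1/(55/8) = 3 + 8/55 = 173/55
1 + 1/(173/55) = 1 + 55/173 = 228/173
1 + 1/(228/173) = 1 + 173/228 = 401/228
1 + 1/(401/228) = 1 + 228/401 = 629/401
3 + 1/(629/401) = 3 + 401/629 = 2288/629

2288/629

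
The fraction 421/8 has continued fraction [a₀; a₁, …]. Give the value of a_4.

2

⌊421/8⌋ = 52, remainder 5
⌊8/5⌋ = 1, remainder 3
⌊5/3⌋ = 1, remainder 2
⌊3/2⌋ = 1, remainder 1
⌊2/1⌋ = 2, remainder 0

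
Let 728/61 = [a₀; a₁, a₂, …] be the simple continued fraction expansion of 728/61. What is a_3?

4

728 = 11·61 + 57, so a_0 = 11
61 = 1·57 + 4, so a_1 = 1
57 = 14·4 + 1, so a_2 = 14
4 = 4·1 + 0, so a_3 = 4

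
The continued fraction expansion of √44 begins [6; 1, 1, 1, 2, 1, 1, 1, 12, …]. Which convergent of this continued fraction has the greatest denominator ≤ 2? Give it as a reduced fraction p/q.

13/2

List convergents until the denominator exceeds the bound:
a_0 = 6: 6/1  (≤ bound)
a_1 = 1: 7/1  (≤ bound)
a_2 = 1: 13/2  (≤ bound)
a_3 = 1: 20/3  (> 2, stop)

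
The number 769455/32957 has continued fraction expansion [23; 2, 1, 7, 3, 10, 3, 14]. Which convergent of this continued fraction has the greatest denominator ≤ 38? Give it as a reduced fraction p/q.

a_0 = 23: 23/1  (≤ bound)
a_1 = 2: 47/2  (≤ bound)
a_2 = 1: 70/3  (≤ bound)
a_3 = 7: 537/23  (≤ bound)
a_4 = 3: 1681/72  (> 38, stop)

537/23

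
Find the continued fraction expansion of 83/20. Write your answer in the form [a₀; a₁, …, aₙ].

Run the Euclidean algorithm, recording each quotient:
83 = 4·20 + 3, so a_0 = 4
20 = 6·3 + 2, so a_1 = 6
3 = 1·2 + 1, so a_2 = 1
2 = 2·1 + 0, so a_3 = 2

[4; 6, 1, 2]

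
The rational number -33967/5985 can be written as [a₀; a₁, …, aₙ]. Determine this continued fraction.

[-6; 3, 12, 2, 5, 14]

-33967 ÷ 5985 → quotient -6, remainder 1943
5985 ÷ 1943 → quotient 3, remainder 156
1943 ÷ 156 → quotient 12, remainder 71
156 ÷ 71 → quotient 2, remainder 14
71 ÷ 14 → quotient 5, remainder 1
14 ÷ 1 → quotient 14, remainder 0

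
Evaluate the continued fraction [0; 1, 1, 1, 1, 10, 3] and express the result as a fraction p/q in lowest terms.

Start with 3.
10 + 1/(3/1) = 10 + 1/3 = 31/3
1 + 1/(31/3) = 1 + 3/31 = 34/31
1 + 1/(34/31) = 1 + 31/34 = 65/34
1 + 1/(65/34) = 1 + 34/65 = 99/65
1 + 1/(99/65) = 1 + 65/99 = 164/99
0 + 1/(164/99) = 0 + 99/164 = 99/164

99/164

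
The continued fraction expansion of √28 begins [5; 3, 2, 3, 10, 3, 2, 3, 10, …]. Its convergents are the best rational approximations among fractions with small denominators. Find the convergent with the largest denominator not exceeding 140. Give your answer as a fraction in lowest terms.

127/24

a_0 = 5: 5/1  (≤ bound)
a_1 = 3: 16/3  (≤ bound)
a_2 = 2: 37/7  (≤ bound)
a_3 = 3: 127/24  (≤ bound)
a_4 = 10: 1307/247  (> 140, stop)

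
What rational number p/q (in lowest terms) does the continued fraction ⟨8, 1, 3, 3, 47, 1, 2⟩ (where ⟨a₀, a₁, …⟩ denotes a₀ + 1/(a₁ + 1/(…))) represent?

16407/1871

Work from the innermost term outward:
Start with 2.
1 + 1/(2/1) = 1 + 1/2 = 3/2
47 + 1/(3/2) = 47 + 2/3 = 143/3
3 + 1/(143/3) = 3 + 3/143 = 432/143
3 + 1/(432/143) = 3 + 143/432 = 1439/432
1 + 1/(1439/432) = 1 + 432/1439 = 1871/1439
8 + 1/(1871/1439) = 8 + 1439/1871 = 16407/1871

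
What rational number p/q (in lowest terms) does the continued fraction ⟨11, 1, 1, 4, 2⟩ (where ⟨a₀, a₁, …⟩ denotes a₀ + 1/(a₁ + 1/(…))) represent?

231/20

a_0 = 11: 11/1
a_1 = 1: 12/1
a_2 = 1: 23/2
a_3 = 4: 104/9
a_4 = 2: 231/20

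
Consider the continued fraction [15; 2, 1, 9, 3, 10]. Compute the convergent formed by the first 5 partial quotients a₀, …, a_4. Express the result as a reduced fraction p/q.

a_0 = 15: 15/1
a_1 = 2: 31/2
a_2 = 1: 46/3
a_3 = 9: 445/29
a_4 = 3: 1381/90

1381/90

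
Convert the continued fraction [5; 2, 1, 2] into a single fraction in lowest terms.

a_0 = 5: 5/1
a_1 = 2: 11/2
a_2 = 1: 16/3
a_3 = 2: 43/8

43/8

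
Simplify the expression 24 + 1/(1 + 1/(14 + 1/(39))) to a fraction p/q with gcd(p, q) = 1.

Build up convergents one term at a time:
a_0 = 24: 24/1
a_1 = 1: 25/1
a_2 = 14: 374/15
a_3 = 39: 14611/586

14611/586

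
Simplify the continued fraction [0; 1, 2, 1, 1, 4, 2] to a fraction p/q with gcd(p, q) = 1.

51/71

Use the convergent recurrence hₖ = aₖ·hₖ₋₁ + hₖ₋₂ (and likewise for the denominators kₖ):
a_0 = 0: 0/1
a_1 = 1: 1/1
a_2 = 2: 2/3
a_3 = 1: 3/4
a_4 = 1: 5/7
a_5 = 4: 23/32
a_6 = 2: 51/71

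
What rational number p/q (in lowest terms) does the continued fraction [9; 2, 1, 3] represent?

103/11

Use the convergent recurrence hₖ = aₖ·hₖ₋₁ + hₖ₋₂ (and likewise for the denominators kₖ):
a_0 = 9: 9/1
a_1 = 2: 19/2
a_2 = 1: 28/3
a_3 = 3: 103/11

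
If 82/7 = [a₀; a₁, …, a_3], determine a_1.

1

⌊82/7⌋ = 11, remainder 5
⌊7/5⌋ = 1, remainder 2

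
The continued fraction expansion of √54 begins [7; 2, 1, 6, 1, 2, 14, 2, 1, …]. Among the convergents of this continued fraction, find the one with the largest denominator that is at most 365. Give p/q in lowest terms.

485/66

List convergents until the denominator exceeds the bound:
a_0 = 7: 7/1  (≤ bound)
a_1 = 2: 15/2  (≤ bound)
a_2 = 1: 22/3  (≤ bound)
a_3 = 6: 147/20  (≤ bound)
a_4 = 1: 169/23  (≤ bound)
a_5 = 2: 485/66  (≤ bound)
a_6 = 14: 6959/947  (> 365, stop)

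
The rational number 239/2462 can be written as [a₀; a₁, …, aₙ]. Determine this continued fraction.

[0; 10, 3, 3, 7, 1, 2]

239 ÷ 2462 → quotient 0, remainder 239
2462 ÷ 239 → quotient 10, remainder 72
239 ÷ 72 → quotient 3, remainder 23
72 ÷ 23 → quotient 3, remainder 3
23 ÷ 3 → quotient 7, remainder 2
3 ÷ 2 → quotient 1, remainder 1
2 ÷ 1 → quotient 2, remainder 0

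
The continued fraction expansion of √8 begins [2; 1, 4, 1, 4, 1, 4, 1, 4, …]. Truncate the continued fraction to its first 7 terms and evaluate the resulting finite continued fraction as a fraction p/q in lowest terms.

a_0 = 2: 2/1
a_1 = 1: 3/1
a_2 = 4: 14/5
a_3 = 1: 17/6
a_4 = 4: 82/29
a_5 = 1: 99/35
a_6 = 4: 478/169

478/169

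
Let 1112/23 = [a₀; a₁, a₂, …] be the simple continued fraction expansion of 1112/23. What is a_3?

7

Run the Euclidean algorithm, recording each quotient:
1112 ÷ 23 → quotient 48, remainder 8
23 ÷ 8 → quotient 2, remainder 7
8 ÷ 7 → quotient 1, remainder 1
7 ÷ 1 → quotient 7, remainder 0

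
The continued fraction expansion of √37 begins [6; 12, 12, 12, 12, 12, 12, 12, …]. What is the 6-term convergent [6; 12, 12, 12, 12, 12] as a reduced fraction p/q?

1555849/255780

Start with 12.
12 + 1/(12/1) = 12 + 1/12 = 145/12
12 + 1/(145/12) = 12 + 12/145 = 1752/145
12 + 1/(1752/145) = 12 + 145/1752 = 21169/1752
12 + 1/(21169/1752) = 12 + 1752/21169 = 255780/21169
6 + 1/(255780/21169) = 6 + 21169/255780 = 1555849/255780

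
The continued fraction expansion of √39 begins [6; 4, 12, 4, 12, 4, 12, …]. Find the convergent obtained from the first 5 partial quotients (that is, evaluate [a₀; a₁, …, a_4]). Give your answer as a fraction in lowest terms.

a_0 = 6: 6/1
a_1 = 4: 25/4
a_2 = 12: 306/49
a_3 = 4: 1249/200
a_4 = 12: 15294/2449

15294/2449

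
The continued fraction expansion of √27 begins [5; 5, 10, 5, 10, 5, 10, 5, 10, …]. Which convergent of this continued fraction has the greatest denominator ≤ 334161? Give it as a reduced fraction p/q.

List convergents until the denominator exceeds the bound:
a_0 = 5: 5/1  (≤ bound)
a_1 = 5: 26/5  (≤ bound)
a_2 = 10: 265/51  (≤ bound)
a_3 = 5: 1351/260  (≤ bound)
a_4 = 10: 13775/2651  (≤ bound)
a_5 = 5: 70226/13515  (≤ bound)
a_6 = 10: 716035/137801  (≤ bound)
a_7 = 5: 3650401/702520  (> 334161, stop)

716035/137801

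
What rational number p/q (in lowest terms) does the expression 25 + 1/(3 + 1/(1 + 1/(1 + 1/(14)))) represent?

Start with 14.
1 + 1/(14/1) = 1 + 1/14 = 15/14
1 + 1/(15/14) = 1 + 14/15 = 29/15
3 + 1/(29/15) = 3 + 15/29 = 102/29
25 + 1/(102/29) = 25 + 29/102 = 2579/102

2579/102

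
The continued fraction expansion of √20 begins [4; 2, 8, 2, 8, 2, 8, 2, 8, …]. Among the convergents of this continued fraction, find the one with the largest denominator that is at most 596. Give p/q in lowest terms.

a_0 = 4: 4/1  (≤ bound)
a_1 = 2: 9/2  (≤ bound)
a_2 = 8: 76/17  (≤ bound)
a_3 = 2: 161/36  (≤ bound)
a_4 = 8: 1364/305  (≤ bound)
a_5 = 2: 2889/646  (> 596, stop)

1364/305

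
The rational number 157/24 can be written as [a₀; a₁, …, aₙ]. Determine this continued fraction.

157 = 6·24 + 13, so a_0 = 6
24 = 1·13 + 11, so a_1 = 1
13 = 1·11 + 2, so a_2 = 1
11 = 5·2 + 1, so a_3 = 5
2 = 2·1 + 0, so a_4 = 2

[6; 1, 1, 5, 2]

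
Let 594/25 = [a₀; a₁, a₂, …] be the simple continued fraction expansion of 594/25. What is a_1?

Apply division with remainder until the remainder is 0:
⌊594/25⌋ = 23, remainder 19
⌊25/19⌋ = 1, remainder 6

1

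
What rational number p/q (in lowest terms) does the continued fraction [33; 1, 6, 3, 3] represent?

2472/73

Start with 3.
3 + 1/(3/1) = 3 + 1/3 = 10/3
6 + 1/(10/3) = 6 + 3/10 = 63/10
1 + 1/(63/10) = 1 + 10/63 = 73/63
33 + 1/(73/63) = 33 + 63/73 = 2472/73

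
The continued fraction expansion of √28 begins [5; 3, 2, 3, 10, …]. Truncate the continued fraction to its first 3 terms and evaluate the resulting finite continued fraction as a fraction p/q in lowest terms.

a_0 = 5: 5/1
a_1 = 3: 16/3
a_2 = 2: 37/7

37/7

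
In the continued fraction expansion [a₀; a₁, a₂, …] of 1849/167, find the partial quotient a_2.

⌊1849/167⌋ = 11, remainder 12
⌊167/12⌋ = 13, remainder 11
⌊12/11⌋ = 1, remainder 1

1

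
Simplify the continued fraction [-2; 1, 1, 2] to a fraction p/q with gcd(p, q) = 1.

Start with 2.
1 + 1/(2/1) = 1 + 1/2 = 3/2
1 + 1/(3/2) = 1 + 2/3 = 5/3
-2 + 1/(5/3) = -2 + 3/5 = -7/5

-7/5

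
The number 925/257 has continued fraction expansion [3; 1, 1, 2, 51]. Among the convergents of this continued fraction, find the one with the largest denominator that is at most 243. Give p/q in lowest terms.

List convergents until the denominator exceeds the bound:
a_0 = 3: 3/1  (≤ bound)
a_1 = 1: 4/1  (≤ bound)
a_2 = 1: 7/2  (≤ bound)
a_3 = 2: 18/5  (≤ bound)
a_4 = 51: 925/257  (> 243, stop)

18/5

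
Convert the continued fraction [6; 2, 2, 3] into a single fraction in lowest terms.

109/17

Use the convergent recurrence hₖ = aₖ·hₖ₋₁ + hₖ₋₂ (and likewise for the denominators kₖ):
a_0 = 6: 6/1
a_1 = 2: 13/2
a_2 = 2: 32/5
a_3 = 3: 109/17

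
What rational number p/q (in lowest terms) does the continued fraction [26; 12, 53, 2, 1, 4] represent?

234175/8978

Work from the innermost term outward:
Start with 4.
1 + 1/(4/1) = 1 + 1/4 = 5/4
2 + 1/(5/4) = 2 + 4/5 = 14/5
53 + 1/(14/5) = 53 + 5/14 = 747/14
12 + 1/(747/14) = 12 + 14/747 = 8978/747
26 + 1/(8978/747) = 26 + 747/8978 = 234175/8978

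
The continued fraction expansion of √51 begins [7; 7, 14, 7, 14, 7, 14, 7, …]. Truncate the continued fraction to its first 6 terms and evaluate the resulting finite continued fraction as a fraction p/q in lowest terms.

Compute successive convergents:
a_0 = 7: 7/1
a_1 = 7: 50/7
a_2 = 14: 707/99
a_3 = 7: 4999/700
a_4 = 14: 70693/9899
a_5 = 7: 499850/69993

499850/69993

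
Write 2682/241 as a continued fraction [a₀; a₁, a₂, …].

Run the Euclidean algorithm, recording each quotient:
2682 = 11·241 + 31, so a_0 = 11
241 = 7·31 + 24, so a_1 = 7
31 = 1·24 + 7, so a_2 = 1
24 = 3·7 + 3, so a_3 = 3
7 = 2·3 + 1, so a_4 = 2
3 = 3·1 + 0, so a_5 = 3

[11; 7, 1, 3, 2, 3]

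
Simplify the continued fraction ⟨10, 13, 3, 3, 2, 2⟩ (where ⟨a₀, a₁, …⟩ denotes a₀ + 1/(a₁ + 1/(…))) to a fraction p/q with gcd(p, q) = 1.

a_0 = 10: 10/1
a_1 = 13: 131/13
a_2 = 3: 403/40
a_3 = 3: 1340/133
a_4 = 2: 3083/306
a_5 = 2: 7506/745

7506/745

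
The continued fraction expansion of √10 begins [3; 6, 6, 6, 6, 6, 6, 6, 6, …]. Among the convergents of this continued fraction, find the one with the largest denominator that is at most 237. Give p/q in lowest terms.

721/228

a_0 = 3: 3/1  (≤ bound)
a_1 = 6: 19/6  (≤ bound)
a_2 = 6: 117/37  (≤ bound)
a_3 = 6: 721/228  (≤ bound)
a_4 = 6: 4443/1405  (> 237, stop)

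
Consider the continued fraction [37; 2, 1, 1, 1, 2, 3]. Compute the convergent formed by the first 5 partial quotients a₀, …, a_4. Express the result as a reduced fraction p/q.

Work from the innermost term outward:
Start with 1.
1 + 1/(1/1) = 1 + 1/1 = 2/1
1 + 1/(2/1) = 1 + 1/2 = 3/2
2 + 1/(3/2) = 2 + 2/3 = 8/3
37 + 1/(8/3) = 37 + 3/8 = 299/8

299/8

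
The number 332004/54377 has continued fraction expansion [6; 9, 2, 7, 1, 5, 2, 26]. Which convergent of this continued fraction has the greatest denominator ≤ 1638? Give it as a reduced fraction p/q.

5782/947

List convergents until the denominator exceeds the bound:
a_0 = 6: 6/1  (≤ bound)
a_1 = 9: 55/9  (≤ bound)
a_2 = 2: 116/19  (≤ bound)
a_3 = 7: 867/142  (≤ bound)
a_4 = 1: 983/161  (≤ bound)
a_5 = 5: 5782/947  (≤ bound)
a_6 = 2: 12547/2055  (> 1638, stop)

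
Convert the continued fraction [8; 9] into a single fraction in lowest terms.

Start with 9.
8 + 1/(9/1) = 8 + 1/9 = 73/9

73/9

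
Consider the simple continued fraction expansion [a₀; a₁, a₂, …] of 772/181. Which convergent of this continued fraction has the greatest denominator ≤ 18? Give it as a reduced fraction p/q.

64/15

a_0 = 4: 4/1  (≤ bound)
a_1 = 3: 13/3  (≤ bound)
a_2 = 1: 17/4  (≤ bound)
a_3 = 3: 64/15  (≤ bound)
a_4 = 2: 145/34  (> 18, stop)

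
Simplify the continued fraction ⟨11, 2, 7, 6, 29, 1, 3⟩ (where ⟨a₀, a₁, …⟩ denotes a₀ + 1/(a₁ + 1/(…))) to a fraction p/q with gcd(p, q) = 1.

Start with 3.
1 + 1/(3/1) = 1 + 1/3 = 4/3
29 + 1/(4/3) = 29 + 3/4 = 119/4
6 + 1/(119/4) = 6 + 4/119 = 718/119
7 + 1/(718/119) = 7 + 119/718 = 5145/718
2 + 1/(5145/718) = 2 + 718/5145 = 11008/5145
11 + 1/(11008/5145) = 11 + 5145/11008 = 126233/11008

126233/11008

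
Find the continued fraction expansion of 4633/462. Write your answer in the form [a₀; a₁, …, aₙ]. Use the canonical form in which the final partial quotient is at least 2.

[10; 35, 1, 1, 6]

4633 = 10·462 + 13, so a_0 = 10
462 = 35·13 + 7, so a_1 = 35
13 = 1·7 + 6, so a_2 = 1
7 = 1·6 + 1, so a_3 = 1
6 = 6·1 + 0, so a_4 = 6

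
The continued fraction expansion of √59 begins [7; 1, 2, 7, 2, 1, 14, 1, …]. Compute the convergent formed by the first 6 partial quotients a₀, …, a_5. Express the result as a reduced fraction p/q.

530/69

a_0 = 7: 7/1
a_1 = 1: 8/1
a_2 = 2: 23/3
a_3 = 7: 169/22
a_4 = 2: 361/47
a_5 = 1: 530/69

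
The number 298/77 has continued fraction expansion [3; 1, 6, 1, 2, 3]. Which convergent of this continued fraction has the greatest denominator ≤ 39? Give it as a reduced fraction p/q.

a_0 = 3: 3/1  (≤ bound)
a_1 = 1: 4/1  (≤ bound)
a_2 = 6: 27/7  (≤ bound)
a_3 = 1: 31/8  (≤ bound)
a_4 = 2: 89/23  (≤ bound)
a_5 = 3: 298/77  (> 39, stop)

89/23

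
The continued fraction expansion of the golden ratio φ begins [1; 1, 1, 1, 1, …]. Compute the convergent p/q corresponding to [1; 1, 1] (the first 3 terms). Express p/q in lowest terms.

3/2

Use the convergent recurrence hₖ = aₖ·hₖ₋₁ + hₖ₋₂ (and likewise for the denominators kₖ):
a_0 = 1: 1/1
a_1 = 1: 2/1
a_2 = 1: 3/2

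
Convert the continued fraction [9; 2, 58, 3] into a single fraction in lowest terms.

3352/353

Start with 3.
58 + 1/(3/1) = 58 + 1/3 = 175/3
2 + 1/(175/3) = 2 + 3/175 = 353/175
9 + 1/(353/175) = 9 + 175/353 = 3352/353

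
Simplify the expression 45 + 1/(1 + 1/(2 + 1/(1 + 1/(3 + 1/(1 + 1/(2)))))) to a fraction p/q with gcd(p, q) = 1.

Work from the innermost term outward:
Start with 2.
1 + 1/(2/1) = 1 + 1/2 = 3/2
3 + 1/(3/2) = 3 + 2/3 = 11/3
1 + 1/(11/3) = 1 + 3/11 = 14/11
2 + 1/(14/11) = 2 + 11/14 = 39/14
1 + 1/(39/14) = 1 + 14/39 = 53/39
45 + 1/(53/39) = 45 + 39/53 = 2424/53

2424/53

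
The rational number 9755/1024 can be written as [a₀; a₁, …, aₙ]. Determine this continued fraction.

9755 ÷ 1024 → quotient 9, remainder 539
1024 ÷ 539 → quotient 1, remainder 485
539 ÷ 485 → quotient 1, remainder 54
485 ÷ 54 → quotient 8, remainder 53
54 ÷ 53 → quotient 1, remainder 1
53 ÷ 1 → quotient 53, remainder 0

[9; 1, 1, 8, 1, 53]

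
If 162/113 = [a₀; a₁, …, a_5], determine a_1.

2

162 = 1·113 + 49, so a_0 = 1
113 = 2·49 + 15, so a_1 = 2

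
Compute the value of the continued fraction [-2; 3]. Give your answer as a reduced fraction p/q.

-5/3

a_0 = -2: -2/1
a_1 = 3: -5/3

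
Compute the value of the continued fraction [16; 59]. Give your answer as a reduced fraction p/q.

945/59

a_0 = 16: 16/1
a_1 = 59: 945/59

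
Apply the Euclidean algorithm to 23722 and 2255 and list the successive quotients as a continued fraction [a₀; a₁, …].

[10; 1, 1, 12, 5, 1, 14]

⌊23722/2255⌋ = 10, remainder 1172
⌊2255/1172⌋ = 1, remainder 1083
⌊1172/1083⌋ = 1, remainder 89
⌊1083/89⌋ = 12, remainder 15
⌊89/15⌋ = 5, remainder 14
⌊15/14⌋ = 1, remainder 1
⌊14/1⌋ = 14, remainder 0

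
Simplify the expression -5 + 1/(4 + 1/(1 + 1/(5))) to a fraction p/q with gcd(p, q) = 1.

-139/29

Compute successive convergents:
a_0 = -5: -5/1
a_1 = 4: -19/4
a_2 = 1: -24/5
a_3 = 5: -139/29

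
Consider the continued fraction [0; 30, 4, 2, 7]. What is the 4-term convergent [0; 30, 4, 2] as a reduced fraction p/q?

9/272

Start with 2.
4 + 1/(2/1) = 4 + 1/2 = 9/2
30 + 1/(9/2) = 30 + 2/9 = 272/9
0 + 1/(272/9) = 0 + 9/272 = 9/272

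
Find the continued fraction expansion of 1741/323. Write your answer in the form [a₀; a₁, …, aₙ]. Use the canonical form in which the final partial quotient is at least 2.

Run the Euclidean algorithm, recording each quotient:
⌊1741/323⌋ = 5, remainder 126
⌊323/126⌋ = 2, remainder 71
⌊126/71⌋ = 1, remainder 55
⌊71/55⌋ = 1, remainder 16
⌊55/16⌋ = 3, remainder 7
⌊16/7⌋ = 2, remainder 2
⌊7/2⌋ = 3, remainder 1
⌊2/1⌋ = 2, remainder 0

[5; 2, 1, 1, 3, 2, 3, 2]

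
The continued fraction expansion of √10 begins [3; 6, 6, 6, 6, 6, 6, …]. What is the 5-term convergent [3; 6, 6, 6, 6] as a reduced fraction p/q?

4443/1405

Compute successive convergents:
a_0 = 3: 3/1
a_1 = 6: 19/6
a_2 = 6: 117/37
a_3 = 6: 721/228
a_4 = 6: 4443/1405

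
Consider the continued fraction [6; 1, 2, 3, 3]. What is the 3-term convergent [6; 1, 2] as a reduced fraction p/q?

20/3

Use the convergent recurrence hₖ = aₖ·hₖ₋₁ + hₖ₋₂ (and likewise for the denominators kₖ):
a_0 = 6: 6/1
a_1 = 1: 7/1
a_2 = 2: 20/3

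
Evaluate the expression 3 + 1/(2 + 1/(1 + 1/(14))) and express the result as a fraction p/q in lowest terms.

147/44

a_0 = 3: 3/1
a_1 = 2: 7/2
a_2 = 1: 10/3
a_3 = 14: 147/44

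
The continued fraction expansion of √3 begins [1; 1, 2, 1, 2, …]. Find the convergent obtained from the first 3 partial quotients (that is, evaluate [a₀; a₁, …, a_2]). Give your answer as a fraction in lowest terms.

Build up convergents one term at a time:
a_0 = 1: 1/1
a_1 = 1: 2/1
a_2 = 2: 5/3

5/3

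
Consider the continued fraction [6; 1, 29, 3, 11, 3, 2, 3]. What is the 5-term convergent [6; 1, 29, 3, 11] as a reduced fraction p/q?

7183/1031

Compute successive convergents:
a_0 = 6: 6/1
a_1 = 1: 7/1
a_2 = 29: 209/30
a_3 = 3: 634/91
a_4 = 11: 7183/1031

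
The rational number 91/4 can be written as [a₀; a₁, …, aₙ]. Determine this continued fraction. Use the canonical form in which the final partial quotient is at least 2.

[22; 1, 3]

91 ÷ 4 → quotient 22, remainder 3
4 ÷ 3 → quotient 1, remainder 1
3 ÷ 1 → quotient 3, remainder 0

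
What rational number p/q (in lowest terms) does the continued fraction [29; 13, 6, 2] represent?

4972/171

Start with 2.
6 + 1/(2/1) = 6 + 1/2 = 13/2
13 + 1/(13/2) = 13 + 2/13 = 171/13
29 + 1/(171/13) = 29 + 13/171 = 4972/171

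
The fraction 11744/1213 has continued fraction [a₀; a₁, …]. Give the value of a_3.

7

11744 = 9·1213 + 827, so a_0 = 9
1213 = 1·827 + 386, so a_1 = 1
827 = 2·386 + 55, so a_2 = 2
386 = 7·55 + 1, so a_3 = 7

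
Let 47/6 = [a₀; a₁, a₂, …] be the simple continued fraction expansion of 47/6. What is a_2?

47 = 7·6 + 5, so a_0 = 7
6 = 1·5 + 1, so a_1 = 1
5 = 5·1 + 0, so a_2 = 5

5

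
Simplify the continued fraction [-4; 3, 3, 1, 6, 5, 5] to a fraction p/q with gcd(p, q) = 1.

Start with 5.
5 + 1/(5/1) = 5 + 1/5 = 26/5
6 + 1/(26/5) = 6 + 5/26 = 161/26
1 + 1/(161/26) = 1 + 26/161 = 187/161
3 + 1/(187/161) = 3 + 161/187 = 722/187
3 + 1/(722/187) = 3 + 187/722 = 2353/722
-4 + 1/(2353/722) = -4 + 722/2353 = -8690/2353

-8690/2353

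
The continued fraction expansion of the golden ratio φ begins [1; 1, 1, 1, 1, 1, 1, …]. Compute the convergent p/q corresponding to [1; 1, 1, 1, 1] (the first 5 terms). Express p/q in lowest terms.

Work from the innermost term outward:
Start with 1.
1 + 1/(1/1) = 1 + 1/1 = 2/1
1 + 1/(2/1) = 1 + 1/2 = 3/2
1 + 1/(3/2) = 1 + 2/3 = 5/3
1 + 1/(5/3) = 1 + 3/5 = 8/5

8/5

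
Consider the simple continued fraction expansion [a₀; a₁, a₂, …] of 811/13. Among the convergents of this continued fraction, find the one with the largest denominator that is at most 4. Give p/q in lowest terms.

a_0 = 62: 62/1  (≤ bound)
a_1 = 2: 125/2  (≤ bound)
a_2 = 1: 187/3  (≤ bound)
a_3 = 1: 312/5  (> 4, stop)

187/3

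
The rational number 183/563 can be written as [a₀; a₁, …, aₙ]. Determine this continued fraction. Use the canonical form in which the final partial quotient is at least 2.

[0; 3, 13, 14]

Apply division with remainder until the remainder is 0:
183 ÷ 563 → quotient 0, remainder 183
563 ÷ 183 → quotient 3, remainder 14
183 ÷ 14 → quotient 13, remainder 1
14 ÷ 1 → quotient 14, remainder 0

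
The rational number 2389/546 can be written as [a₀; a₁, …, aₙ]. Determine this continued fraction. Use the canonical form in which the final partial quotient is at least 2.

[4; 2, 1, 1, 1, 33, 2]

2389 = 4·546 + 205, so a_0 = 4
546 = 2·205 + 136, so a_1 = 2
205 = 1·136 + 69, so a_2 = 1
136 = 1·69 + 67, so a_3 = 1
69 = 1·67 + 2, so a_4 = 1
67 = 33·2 + 1, so a_5 = 33
2 = 2·1 + 0, so a_6 = 2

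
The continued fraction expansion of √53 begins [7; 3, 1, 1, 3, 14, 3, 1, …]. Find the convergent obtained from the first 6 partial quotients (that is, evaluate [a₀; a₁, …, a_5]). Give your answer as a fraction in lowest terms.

Starting at the tail and folding back:
Start with 14.
3 + 1/(14/1) = 3 + 1/14 = 43/14
1 + 1/(43/14) = 1 + 14/43 = 57/43
1 + 1/(57/43) = 1 + 43/57 = 100/57
3 + 1/(100/57) = 3 + 57/100 = 357/100
7 + 1/(357/100) = 7 + 100/357 = 2599/357

2599/357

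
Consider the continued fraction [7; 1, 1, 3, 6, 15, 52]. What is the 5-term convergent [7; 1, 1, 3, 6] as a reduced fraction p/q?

a_0 = 7: 7/1
a_1 = 1: 8/1
a_2 = 1: 15/2
a_3 = 3: 53/7
a_4 = 6: 333/44

333/44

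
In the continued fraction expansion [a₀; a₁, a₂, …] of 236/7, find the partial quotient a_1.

1

Apply division with remainder until the remainder is 0:
236 ÷ 7 → quotient 33, remainder 5
7 ÷ 5 → quotient 1, remainder 2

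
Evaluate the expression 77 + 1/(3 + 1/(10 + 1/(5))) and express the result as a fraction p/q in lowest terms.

a_0 = 77: 77/1
a_1 = 3: 232/3
a_2 = 10: 2397/31
a_3 = 5: 12217/158

12217/158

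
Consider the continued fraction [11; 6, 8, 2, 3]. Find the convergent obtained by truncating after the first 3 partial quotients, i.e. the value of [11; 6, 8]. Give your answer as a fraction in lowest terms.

Collapse the nested fraction from the inside out:
Start with 8.
6 + 1/(8/1) = 6 + 1/8 = 49/8
11 + 1/(49/8) = 11 + 8/49 = 547/49

547/49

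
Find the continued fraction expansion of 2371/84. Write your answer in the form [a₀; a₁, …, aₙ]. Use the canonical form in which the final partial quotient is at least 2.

[28; 4, 2, 2, 1, 2]

2371 ÷ 84 → quotient 28, remainder 19
84 ÷ 19 → quotient 4, remainder 8
19 ÷ 8 → quotient 2, remainder 3
8 ÷ 3 → quotient 2, remainder 2
3 ÷ 2 → quotient 1, remainder 1
2 ÷ 1 → quotient 2, remainder 0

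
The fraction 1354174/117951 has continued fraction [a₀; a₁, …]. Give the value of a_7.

⌊1354174/117951⌋ = 11, remainder 56713
⌊117951/56713⌋ = 2, remainder 4525
⌊56713/4525⌋ = 12, remainder 2413
⌊4525/2413⌋ = 1, remainder 2112
⌊2413/2112⌋ = 1, remainder 301
⌊2112/301⌋ = 7, remainder 5
⌊301/5⌋ = 60, remainder 1
⌊5/1⌋ = 5, remainder 0

5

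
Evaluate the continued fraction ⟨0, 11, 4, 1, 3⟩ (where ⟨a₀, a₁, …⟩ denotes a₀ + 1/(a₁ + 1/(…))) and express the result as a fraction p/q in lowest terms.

Build up convergents one term at a time:
a_0 = 0: 0/1
a_1 = 11: 1/11
a_2 = 4: 4/45
a_3 = 1: 5/56
a_4 = 3: 19/213

19/213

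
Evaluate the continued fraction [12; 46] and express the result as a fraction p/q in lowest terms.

553/46

Collapse the nested fraction from the inside out:
Start with 46.
12 + 1/(46/1) = 12 + 1/46 = 553/46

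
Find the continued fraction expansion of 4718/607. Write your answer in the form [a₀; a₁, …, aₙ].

Run the Euclidean algorithm, recording each quotient:
⌊4718/607⌋ = 7, remainder 469
⌊607/469⌋ = 1, remainder 138
⌊469/138⌋ = 3, remainder 55
⌊138/55⌋ = 2, remainder 28
⌊55/28⌋ = 1, remainder 27
⌊28/27⌋ = 1, remainder 1
⌊27/1⌋ = 27, remainder 0

[7; 1, 3, 2, 1, 1, 27]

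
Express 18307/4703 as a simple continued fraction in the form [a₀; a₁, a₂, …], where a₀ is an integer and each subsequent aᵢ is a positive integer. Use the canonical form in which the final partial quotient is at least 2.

[3; 1, 8, 3, 5, 10, 3]

Repeatedly divide and take the remainder:
⌊18307/4703⌋ = 3, remainder 4198
⌊4703/4198⌋ = 1, remainder 505
⌊4198/505⌋ = 8, remainder 158
⌊505/158⌋ = 3, remainder 31
⌊158/31⌋ = 5, remainder 3
⌊31/3⌋ = 10, remainder 1
⌊3/1⌋ = 3, remainder 0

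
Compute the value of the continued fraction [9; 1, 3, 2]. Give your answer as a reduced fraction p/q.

Start with 2.
3 + 1/(2/1) = 3 + 1/2 = 7/2
1 + 1/(7/2) = 1 + 2/7 = 9/7
9 + 1/(9/7) = 9 + 7/9 = 88/9

88/9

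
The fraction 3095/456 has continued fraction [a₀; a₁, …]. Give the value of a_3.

1

Repeatedly divide and take the remainder:
3095 = 6·456 + 359, so a_0 = 6
456 = 1·359 + 97, so a_1 = 1
359 = 3·97 + 68, so a_2 = 3
97 = 1·68 + 29, so a_3 = 1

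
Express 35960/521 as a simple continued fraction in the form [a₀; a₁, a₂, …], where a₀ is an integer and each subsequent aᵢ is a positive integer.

35960 = 69·521 + 11, so a_0 = 69
521 = 47·11 + 4, so a_1 = 47
11 = 2·4 + 3, so a_2 = 2
4 = 1·3 + 1, so a_3 = 1
3 = 3·1 + 0, so a_4 = 3

[69; 47, 2, 1, 3]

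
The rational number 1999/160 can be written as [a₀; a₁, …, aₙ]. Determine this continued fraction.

[12; 2, 39, 2]

Apply division with remainder until the remainder is 0:
1999 = 12·160 + 79, so a_0 = 12
160 = 2·79 + 2, so a_1 = 2
79 = 39·2 + 1, so a_2 = 39
2 = 2·1 + 0, so a_3 = 2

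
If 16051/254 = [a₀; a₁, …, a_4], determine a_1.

5

Apply division with remainder until the remainder is 0:
16051 ÷ 254 → quotient 63, remainder 49
254 ÷ 49 → quotient 5, remainder 9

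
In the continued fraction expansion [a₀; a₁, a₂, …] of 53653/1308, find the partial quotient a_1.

52

53653 ÷ 1308 → quotient 41, remainder 25
1308 ÷ 25 → quotient 52, remainder 8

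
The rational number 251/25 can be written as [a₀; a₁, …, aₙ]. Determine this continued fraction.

Apply division with remainder until the remainder is 0:
⌊251/25⌋ = 10, remainder 1
⌊25/1⌋ = 25, remainder 0

[10; 25]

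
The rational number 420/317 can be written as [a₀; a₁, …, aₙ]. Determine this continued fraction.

420 ÷ 317 → quotient 1, remainder 103
317 ÷ 103 → quotient 3, remainder 8
103 ÷ 8 → quotient 12, remainder 7
8 ÷ 7 → quotient 1, remainder 1
7 ÷ 1 → quotient 7, remainder 0

[1; 3, 12, 1, 7]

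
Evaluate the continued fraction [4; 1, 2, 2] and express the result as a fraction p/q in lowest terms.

Compute successive convergents:
a_0 = 4: 4/1
a_1 = 1: 5/1
a_2 = 2: 14/3
a_3 = 2: 33/7

33/7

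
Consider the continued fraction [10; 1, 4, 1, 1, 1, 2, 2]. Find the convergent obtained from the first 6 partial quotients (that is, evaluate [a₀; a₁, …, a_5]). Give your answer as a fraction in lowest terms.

Start with 1.
1 + 1/(1/1) = 1 + 1/1 = 2/1
1 + 1/(2/1) = 1 + 1/2 = 3/2
4 + 1/(3/2) = 4 + 2/3 = 14/3
1 + 1/(14/3) = 1 + 3/14 = 17/14
10 + 1/(17/14) = 10 + 14/17 = 184/17

184/17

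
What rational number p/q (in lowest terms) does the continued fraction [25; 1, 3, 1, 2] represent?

361/14

Start with 2.
1 + 1/(2/1) = 1 + 1/2 = 3/2
3 + 1/(3/2) = 3 + 2/3 = 11/3
1 + 1/(11/3) = 1 + 3/11 = 14/11
25 + 1/(14/11) = 25 + 11/14 = 361/14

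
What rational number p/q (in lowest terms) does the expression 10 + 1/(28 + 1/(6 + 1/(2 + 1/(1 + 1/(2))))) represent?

14411/1436

Start with 2.
1 + 1/(2/1) = 1 + 1/2 = 3/2
2 + 1/(3/2) = 2 + 2/3 = 8/3
6 + 1/(8/3) = 6 + 3/8 = 51/8
28 + 1/(51/8) = 28 + 8/51 = 1436/51
10 + 1/(1436/51) = 10 + 51/1436 = 14411/1436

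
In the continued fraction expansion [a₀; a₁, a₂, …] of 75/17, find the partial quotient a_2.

Apply division with remainder until the remainder is 0:
75 ÷ 17 → quotient 4, remainder 7
17 ÷ 7 → quotient 2, remainder 3
7 ÷ 3 → quotient 2, remainder 1

2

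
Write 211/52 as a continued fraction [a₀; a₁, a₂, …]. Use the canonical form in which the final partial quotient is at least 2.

[4; 17, 3]

Apply division with remainder until the remainder is 0:
⌊211/52⌋ = 4, remainder 3
⌊52/3⌋ = 17, remainder 1
⌊3/1⌋ = 3, remainder 0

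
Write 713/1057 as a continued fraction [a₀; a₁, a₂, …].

Repeatedly divide and take the remainder:
713 = 0·1057 + 713, so a_0 = 0
1057 = 1·713 + 344, so a_1 = 1
713 = 2·344 + 25, so a_2 = 2
344 = 13·25 + 19, so a_3 = 13
25 = 1·19 + 6, so a_4 = 1
19 = 3·6 + 1, so a_5 = 3
6 = 6·1 + 0, so a_6 = 6

[0; 1, 2, 13, 1, 3, 6]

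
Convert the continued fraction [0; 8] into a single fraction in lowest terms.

1/8

Work from the innermost term outward:
Start with 8.
0 + 1/(8/1) = 0 + 1/8 = 1/8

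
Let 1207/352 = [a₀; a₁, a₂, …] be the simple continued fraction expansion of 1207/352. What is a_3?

1207 = 3·352 + 151, so a_0 = 3
352 = 2·151 + 50, so a_1 = 2
151 = 3·50 + 1, so a_2 = 3
50 = 50·1 + 0, so a_3 = 50

50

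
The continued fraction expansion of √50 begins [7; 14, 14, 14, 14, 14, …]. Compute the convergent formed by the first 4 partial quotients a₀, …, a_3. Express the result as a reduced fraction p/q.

19601/2772

a_0 = 7: 7/1
a_1 = 14: 99/14
a_2 = 14: 1393/197
a_3 = 14: 19601/2772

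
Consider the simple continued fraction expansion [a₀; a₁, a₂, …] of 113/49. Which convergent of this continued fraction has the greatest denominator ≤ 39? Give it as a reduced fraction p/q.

30/13

a_0 = 2: 2/1  (≤ bound)
a_1 = 3: 7/3  (≤ bound)
a_2 = 3: 23/10  (≤ bound)
a_3 = 1: 30/13  (≤ bound)
a_4 = 3: 113/49  (> 39, stop)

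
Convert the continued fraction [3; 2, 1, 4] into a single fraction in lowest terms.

47/14

Start with 4.
1 + 1/(4/1) = 1 + 1/4 = 5/4
2 + 1/(5/4) = 2 + 4/5 = 14/5
3 + 1/(14/5) = 3 + 5/14 = 47/14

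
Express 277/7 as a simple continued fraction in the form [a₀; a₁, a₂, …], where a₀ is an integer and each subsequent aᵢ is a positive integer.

Run the Euclidean algorithm, recording each quotient:
277 ÷ 7 → quotient 39, remainder 4
7 ÷ 4 → quotient 1, remainder 3
4 ÷ 3 → quotient 1, remainder 1
3 ÷ 1 → quotient 3, remainder 0

[39; 1, 1, 3]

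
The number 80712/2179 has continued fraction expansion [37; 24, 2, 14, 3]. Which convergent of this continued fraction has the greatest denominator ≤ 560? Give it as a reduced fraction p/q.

a_0 = 37: 37/1  (≤ bound)
a_1 = 24: 889/24  (≤ bound)
a_2 = 2: 1815/49  (≤ bound)
a_3 = 14: 26299/710  (> 560, stop)

1815/49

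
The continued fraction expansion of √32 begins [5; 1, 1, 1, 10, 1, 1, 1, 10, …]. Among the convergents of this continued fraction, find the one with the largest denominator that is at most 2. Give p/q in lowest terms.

11/2

List convergents until the denominator exceeds the bound:
a_0 = 5: 5/1  (≤ bound)
a_1 = 1: 6/1  (≤ bound)
a_2 = 1: 11/2  (≤ bound)
a_3 = 1: 17/3  (> 2, stop)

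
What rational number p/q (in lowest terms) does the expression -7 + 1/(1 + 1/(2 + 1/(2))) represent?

Start with 2.
2 + 1/(2/1) = 2 + 1/2 = 5/2
1 + 1/(5/2) = 1 + 2/5 = 7/5
-7 + 1/(7/5) = -7 + 5/7 = -44/7

-44/7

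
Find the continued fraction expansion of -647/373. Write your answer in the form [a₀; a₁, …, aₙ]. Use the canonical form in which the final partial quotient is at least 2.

[-2; 3, 1, 3, 3, 3, 2]

Run the Euclidean algorithm, recording each quotient:
⌊-647/373⌋ = -2, remainder 99
⌊373/99⌋ = 3, remainder 76
⌊99/76⌋ = 1, remainder 23
⌊76/23⌋ = 3, remainder 7
⌊23/7⌋ = 3, remainder 2
⌊7/2⌋ = 3, remainder 1
⌊2/1⌋ = 2, remainder 0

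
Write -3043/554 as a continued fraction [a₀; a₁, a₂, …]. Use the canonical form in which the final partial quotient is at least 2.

[-6; 1, 1, 34, 8]

Repeatedly divide and take the remainder:
⌊-3043/554⌋ = -6, remainder 281
⌊554/281⌋ = 1, remainder 273
⌊281/273⌋ = 1, remainder 8
⌊273/8⌋ = 34, remainder 1
⌊8/1⌋ = 8, remainder 0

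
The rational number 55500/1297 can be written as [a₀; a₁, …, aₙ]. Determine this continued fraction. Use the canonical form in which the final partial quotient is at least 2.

[42; 1, 3, 1, 3, 1, 2, 19]

55500 ÷ 1297 → quotient 42, remainder 1026
1297 ÷ 1026 → quotient 1, remainder 271
1026 ÷ 271 → quotient 3, remainder 213
271 ÷ 213 → quotient 1, remainder 58
213 ÷ 58 → quotient 3, remainder 39
58 ÷ 39 → quotient 1, remainder 19
39 ÷ 19 → quotient 2, remainder 1
19 ÷ 1 → quotient 19, remainder 0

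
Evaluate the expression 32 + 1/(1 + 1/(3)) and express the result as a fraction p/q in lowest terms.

Work from the innermost term outward:
Start with 3.
1 + 1/(3/1) = 1 + 1/3 = 4/3
32 + 1/(4/3) = 32 + 3/4 = 131/4

131/4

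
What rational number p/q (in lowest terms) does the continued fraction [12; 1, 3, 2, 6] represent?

Build up convergents one term at a time:
a_0 = 12: 12/1
a_1 = 1: 13/1
a_2 = 3: 51/4
a_3 = 2: 115/9
a_4 = 6: 741/58

741/58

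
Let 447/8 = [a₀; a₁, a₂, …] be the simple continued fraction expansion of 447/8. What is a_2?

7

⌊447/8⌋ = 55, remainder 7
⌊8/7⌋ = 1, remainder 1
⌊7/1⌋ = 7, remainder 0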